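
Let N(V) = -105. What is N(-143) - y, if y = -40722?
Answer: 40617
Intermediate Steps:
N(-143) - y = -105 - 1*(-40722) = -105 + 40722 = 40617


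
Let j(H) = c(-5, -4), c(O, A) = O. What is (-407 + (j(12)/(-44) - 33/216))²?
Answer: 103925640625/627264 ≈ 1.6568e+5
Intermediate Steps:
j(H) = -5
(-407 + (j(12)/(-44) - 33/216))² = (-407 + (-5/(-44) - 33/216))² = (-407 + (-5*(-1/44) - 33*1/216))² = (-407 + (5/44 - 11/72))² = (-407 - 31/792)² = (-322375/792)² = 103925640625/627264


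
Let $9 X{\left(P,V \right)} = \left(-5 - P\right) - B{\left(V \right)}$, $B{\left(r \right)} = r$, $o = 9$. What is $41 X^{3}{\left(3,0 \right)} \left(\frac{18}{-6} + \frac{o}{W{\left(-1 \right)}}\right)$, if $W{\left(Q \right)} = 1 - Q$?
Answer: $- \frac{10496}{243} \approx -43.193$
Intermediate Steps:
$X{\left(P,V \right)} = - \frac{5}{9} - \frac{P}{9} - \frac{V}{9}$ ($X{\left(P,V \right)} = \frac{\left(-5 - P\right) - V}{9} = \frac{-5 - P - V}{9} = - \frac{5}{9} - \frac{P}{9} - \frac{V}{9}$)
$41 X^{3}{\left(3,0 \right)} \left(\frac{18}{-6} + \frac{o}{W{\left(-1 \right)}}\right) = 41 \left(- \frac{5}{9} - \frac{1}{3} - 0\right)^{3} \left(\frac{18}{-6} + \frac{9}{1 - -1}\right) = 41 \left(- \frac{5}{9} - \frac{1}{3} + 0\right)^{3} \left(18 \left(- \frac{1}{6}\right) + \frac{9}{1 + 1}\right) = 41 \left(- \frac{8}{9}\right)^{3} \left(-3 + \frac{9}{2}\right) = 41 \left(- \frac{512}{729}\right) \left(-3 + 9 \cdot \frac{1}{2}\right) = - \frac{20992 \left(-3 + \frac{9}{2}\right)}{729} = \left(- \frac{20992}{729}\right) \frac{3}{2} = - \frac{10496}{243}$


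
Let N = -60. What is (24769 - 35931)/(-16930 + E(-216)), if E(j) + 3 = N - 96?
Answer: 11162/17089 ≈ 0.65317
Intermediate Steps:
E(j) = -159 (E(j) = -3 + (-60 - 96) = -3 - 156 = -159)
(24769 - 35931)/(-16930 + E(-216)) = (24769 - 35931)/(-16930 - 159) = -11162/(-17089) = -11162*(-1/17089) = 11162/17089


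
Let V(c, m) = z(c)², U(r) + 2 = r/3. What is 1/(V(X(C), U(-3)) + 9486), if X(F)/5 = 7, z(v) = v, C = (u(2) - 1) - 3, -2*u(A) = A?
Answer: 1/10711 ≈ 9.3362e-5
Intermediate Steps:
u(A) = -A/2
C = -5 (C = (-½*2 - 1) - 3 = (-1 - 1) - 3 = -2 - 3 = -5)
U(r) = -2 + r/3
X(F) = 35 (X(F) = 5*7 = 35)
V(c, m) = c²
1/(V(X(C), U(-3)) + 9486) = 1/(35² + 9486) = 1/(1225 + 9486) = 1/10711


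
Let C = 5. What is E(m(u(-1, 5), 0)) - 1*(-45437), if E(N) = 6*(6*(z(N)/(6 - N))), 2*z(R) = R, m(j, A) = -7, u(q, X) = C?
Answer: 590555/13 ≈ 45427.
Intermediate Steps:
u(q, X) = 5
z(R) = R/2
E(N) = 18*N/(6 - N) (E(N) = 6*(6*((N/2)/(6 - N))) = 6*(6*(N/(2*(6 - N)))) = 6*(3*N/(6 - N)) = 18*N/(6 - N))
E(m(u(-1, 5), 0)) - 1*(-45437) = -18*(-7)/(-6 - 7) - 1*(-45437) = -18*(-7)/(-13) + 45437 = -18*(-7)*(-1/13) + 45437 = -126/13 + 45437 = 590555/13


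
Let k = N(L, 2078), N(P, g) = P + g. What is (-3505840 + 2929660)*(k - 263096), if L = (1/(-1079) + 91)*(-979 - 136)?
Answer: 225354393439560/1079 ≈ 2.0885e+11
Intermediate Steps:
L = -109479620/1079 (L = (-1/1079 + 91)*(-1115) = (98188/1079)*(-1115) = -109479620/1079 ≈ -1.0146e+5)
k = -107237458/1079 (k = -109479620/1079 + 2078 = -107237458/1079 ≈ -99386.)
(-3505840 + 2929660)*(k - 263096) = (-3505840 + 2929660)*(-107237458/1079 - 263096) = -576180*(-391118042/1079) = 225354393439560/1079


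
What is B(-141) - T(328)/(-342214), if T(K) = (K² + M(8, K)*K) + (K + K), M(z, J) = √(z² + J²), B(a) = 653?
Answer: 111786991/171107 + 38048*√2/171107 ≈ 653.63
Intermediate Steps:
M(z, J) = √(J² + z²)
T(K) = K² + 2*K + K*√(64 + K²) (T(K) = (K² + √(K² + 8²)*K) + (K + K) = (K² + √(K² + 64)*K) + 2*K = (K² + √(64 + K²)*K) + 2*K = (K² + K*√(64 + K²)) + 2*K = K² + 2*K + K*√(64 + K²))
B(-141) - T(328)/(-342214) = 653 - 328*(2 + 328 + √(64 + 328²))/(-342214) = 653 - 328*(2 + 328 + √(64 + 107584))*(-1)/342214 = 653 - 328*(2 + 328 + √107648)*(-1)/342214 = 653 - 328*(2 + 328 + 232*√2)*(-1)/342214 = 653 - 328*(330 + 232*√2)*(-1)/342214 = 653 - (108240 + 76096*√2)*(-1)/342214 = 653 - (-54120/171107 - 38048*√2/171107) = 653 + (54120/171107 + 38048*√2/171107) = 111786991/171107 + 38048*√2/171107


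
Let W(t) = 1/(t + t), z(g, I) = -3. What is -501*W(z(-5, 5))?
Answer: 167/2 ≈ 83.500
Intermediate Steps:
W(t) = 1/(2*t)
-501*W(z(-5, 5)) = -501/(2*(-3)) = -501*(-1)/(2*3) = -501*(-⅙) = 167/2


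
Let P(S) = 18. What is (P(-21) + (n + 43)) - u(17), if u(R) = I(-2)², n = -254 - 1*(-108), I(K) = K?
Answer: -89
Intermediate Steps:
n = -146 (n = -254 + 108 = -146)
u(R) = 4 (u(R) = (-2)² = 4)
(P(-21) + (n + 43)) - u(17) = (18 + (-146 + 43)) - 1*4 = (18 - 103) - 4 = -85 - 4 = -89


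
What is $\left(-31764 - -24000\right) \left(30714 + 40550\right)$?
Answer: $-553293696$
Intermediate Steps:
$\left(-31764 - -24000\right) \left(30714 + 40550\right) = \left(-31764 + 24000\right) 71264 = \left(-7764\right) 71264 = -553293696$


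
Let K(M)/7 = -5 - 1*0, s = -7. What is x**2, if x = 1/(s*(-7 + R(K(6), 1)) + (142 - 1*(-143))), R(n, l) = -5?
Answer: 1/136161 ≈ 7.3442e-6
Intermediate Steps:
K(M) = -35 (K(M) = 7*(-5 - 1*0) = 7*(-5 + 0) = 7*(-5) = -35)
x = 1/369 (x = 1/(-7*(-7 - 5) + (142 - 1*(-143))) = 1/(-7*(-12) + (142 + 143)) = 1/(84 + 285) = 1/369 ≈ 0.0027100)
x**2 = (1/369)**2 = 1/136161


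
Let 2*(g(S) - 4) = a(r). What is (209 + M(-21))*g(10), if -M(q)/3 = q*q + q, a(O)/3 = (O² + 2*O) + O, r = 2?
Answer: -19969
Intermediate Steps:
a(O) = 3*O² + 9*O (a(O) = 3*((O² + 2*O) + O) = 3*(O² + 3*O) = 3*O² + 9*O)
M(q) = -3*q - 3*q² (M(q) = -3*(q*q + q) = -3*(q² + q) = -3*(q + q²) = -3*q - 3*q²)
g(S) = 19 (g(S) = 4 + (3*2*(3 + 2))/2 = 4 + (3*2*5)/2 = 4 + (½)*30 = 4 + 15 = 19)
(209 + M(-21))*g(10) = (209 - 3*(-21)*(1 - 21))*19 = (209 - 3*(-21)*(-20))*19 = (209 - 1260)*19 = -1051*19 = -19969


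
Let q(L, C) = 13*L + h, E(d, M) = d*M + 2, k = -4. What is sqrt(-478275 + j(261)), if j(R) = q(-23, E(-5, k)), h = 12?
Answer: I*sqrt(478562) ≈ 691.78*I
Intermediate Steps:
E(d, M) = 2 + M*d (E(d, M) = M*d + 2 = 2 + M*d)
q(L, C) = 12 + 13*L (q(L, C) = 13*L + 12 = 12 + 13*L)
j(R) = -287 (j(R) = 12 + 13*(-23) = 12 - 299 = -287)
sqrt(-478275 + j(261)) = sqrt(-478275 - 287) = sqrt(-478562) = I*sqrt(478562)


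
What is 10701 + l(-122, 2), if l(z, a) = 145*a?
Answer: 10991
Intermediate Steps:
10701 + l(-122, 2) = 10701 + 145*2 = 10701 + 290 = 10991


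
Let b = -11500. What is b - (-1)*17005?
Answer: 5505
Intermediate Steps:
b - (-1)*17005 = -11500 - (-1)*17005 = -11500 - 1*(-17005) = -11500 + 17005 = 5505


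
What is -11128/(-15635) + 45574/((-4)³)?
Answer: -355918649/500320 ≈ -711.38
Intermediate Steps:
-11128/(-15635) + 45574/((-4)³) = -11128*(-1/15635) + 45574/(-64) = 11128/15635 + 45574*(-1/64) = 11128/15635 - 22787/32 = -355918649/500320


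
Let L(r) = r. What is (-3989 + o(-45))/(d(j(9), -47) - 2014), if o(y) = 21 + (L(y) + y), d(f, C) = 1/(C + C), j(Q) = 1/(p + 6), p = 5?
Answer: 381452/189317 ≈ 2.0149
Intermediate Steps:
j(Q) = 1/11 (j(Q) = 1/(5 + 6) = 1/11)
d(f, C) = 1/(2*C)
o(y) = 21 + 2*y (o(y) = 21 + (y + y) = 21 + 2*y)
(-3989 + o(-45))/(d(j(9), -47) - 2014) = (-3989 + (21 + 2*(-45)))/((½)/(-47) - 2014) = (-3989 + (21 - 90))/((½)*(-1/47) - 2014) = (-3989 - 69)/(-1/94 - 2014) = -4058/(-189317/94) = -4058*(-94/189317) = 381452/189317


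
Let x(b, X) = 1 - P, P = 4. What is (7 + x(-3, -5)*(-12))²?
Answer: 1849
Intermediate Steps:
x(b, X) = -3 (x(b, X) = 1 - 1*4 = 1 - 4 = -3)
(7 + x(-3, -5)*(-12))² = (7 - 3*(-12))² = (7 + 36)² = 43² = 1849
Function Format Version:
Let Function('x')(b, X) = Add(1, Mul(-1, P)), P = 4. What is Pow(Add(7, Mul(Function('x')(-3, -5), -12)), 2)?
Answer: 1849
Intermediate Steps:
Function('x')(b, X) = -3 (Function('x')(b, X) = Add(1, Mul(-1, 4)) = Add(1, -4) = -3)
Pow(Add(7, Mul(Function('x')(-3, -5), -12)), 2) = Pow(Add(7, Mul(-3, -12)), 2) = Pow(Add(7, 36), 2) = Pow(43, 2) = 1849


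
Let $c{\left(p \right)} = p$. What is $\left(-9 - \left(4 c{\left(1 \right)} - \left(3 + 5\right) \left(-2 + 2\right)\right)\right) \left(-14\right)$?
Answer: $182$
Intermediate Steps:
$\left(-9 - \left(4 c{\left(1 \right)} - \left(3 + 5\right) \left(-2 + 2\right)\right)\right) \left(-14\right) = \left(-9 - \left(4 - \left(3 + 5\right) \left(-2 + 2\right)\right)\right) \left(-14\right) = \left(-9 + \left(8 \cdot 0 - 4\right)\right) \left(-14\right) = \left(-9 + \left(0 - 4\right)\right) \left(-14\right) = \left(-9 - 4\right) \left(-14\right) = \left(-13\right) \left(-14\right) = 182$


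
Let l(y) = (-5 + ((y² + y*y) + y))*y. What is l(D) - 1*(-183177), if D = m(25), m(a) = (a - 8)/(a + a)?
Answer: 2862117097/15625 ≈ 1.8318e+5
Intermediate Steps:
m(a) = (-8 + a)/(2*a) (m(a) = (-8 + a)/((2*a)) = (-8 + a)*(1/(2*a)) = (-8 + a)/(2*a))
D = 17/50 (D = (½)*(-8 + 25)/25 = (½)*(1/25)*17 = 17/50 ≈ 0.34000)
l(y) = y*(-5 + y + 2*y²) (l(y) = (-5 + ((y² + y²) + y))*y = (-5 + (2*y² + y))*y = (-5 + (y + 2*y²))*y = (-5 + y + 2*y²)*y = y*(-5 + y + 2*y²))
l(D) - 1*(-183177) = 17*(-5 + 17/50 + 2*(17/50)²)/50 - 1*(-183177) = 17*(-5 + 17/50 + 2*(289/2500))/50 + 183177 = 17*(-5 + 17/50 + 289/1250)/50 + 183177 = (17/50)*(-2768/625) + 183177 = -23528/15625 + 183177 = 2862117097/15625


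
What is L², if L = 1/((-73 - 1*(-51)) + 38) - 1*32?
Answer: 261121/256 ≈ 1020.0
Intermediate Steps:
L = -511/16 (L = 1/((-73 + 51) + 38) - 32 = 1/(-22 + 38) - 32 = 1/16 - 32 = -511/16 ≈ -31.938)
L² = (-511/16)² = 261121/256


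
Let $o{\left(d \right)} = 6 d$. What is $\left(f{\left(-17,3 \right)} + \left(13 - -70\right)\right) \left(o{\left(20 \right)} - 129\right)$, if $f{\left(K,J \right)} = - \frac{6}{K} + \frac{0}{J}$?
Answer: $- \frac{12753}{17} \approx -750.18$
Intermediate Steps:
$f{\left(K,J \right)} = - \frac{6}{K}$ ($f{\left(K,J \right)} = - \frac{6}{K} + 0 = - \frac{6}{K}$)
$\left(f{\left(-17,3 \right)} + \left(13 - -70\right)\right) \left(o{\left(20 \right)} - 129\right) = \left(- \frac{6}{-17} + \left(13 - -70\right)\right) \left(6 \cdot 20 - 129\right) = \left(\left(-6\right) \left(- \frac{1}{17}\right) + \left(13 + 70\right)\right) \left(120 - 129\right) = \left(\frac{6}{17} + 83\right) \left(-9\right) = \frac{1417}{17} \left(-9\right) = - \frac{12753}{17}$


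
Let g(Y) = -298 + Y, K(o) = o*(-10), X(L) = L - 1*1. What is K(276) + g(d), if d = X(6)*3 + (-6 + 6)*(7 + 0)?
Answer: -3043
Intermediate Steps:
X(L) = -1 + L (X(L) = L - 1 = -1 + L)
K(o) = -10*o
d = 15 (d = (-1 + 6)*3 + (-6 + 6)*(7 + 0) = 5*3 + 0*7 = 15 + 0 = 15)
K(276) + g(d) = -10*276 + (-298 + 15) = -2760 - 283 = -3043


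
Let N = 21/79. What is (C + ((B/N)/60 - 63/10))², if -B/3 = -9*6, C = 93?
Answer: 459684/49 ≈ 9381.3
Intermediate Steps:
N = 21/79 (N = 21*(1/79) = 21/79 ≈ 0.26582)
B = 162 (B = -(-27)*6 = -3*(-54) = 162)
(C + ((B/N)/60 - 63/10))² = (93 + ((162/(21/79))/60 - 63/10))² = (93 + ((162*(79/21))*(1/60) - 63*⅒))² = (93 + ((4266/7)*(1/60) - 63/10))² = (93 + (711/70 - 63/10))² = (93 + 27/7)² = (678/7)² = 459684/49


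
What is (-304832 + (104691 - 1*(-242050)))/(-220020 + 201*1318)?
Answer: 5987/6414 ≈ 0.93343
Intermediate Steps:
(-304832 + (104691 - 1*(-242050)))/(-220020 + 201*1318) = (-304832 + (104691 + 242050))/(-220020 + 264918) = (-304832 + 346741)/44898 = 41909*(1/44898) = 5987/6414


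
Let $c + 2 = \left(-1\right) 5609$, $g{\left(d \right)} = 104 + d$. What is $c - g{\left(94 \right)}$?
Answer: $-5809$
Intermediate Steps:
$c = -5611$ ($c = -2 - 5609 = -5611$)
$c - g{\left(94 \right)} = -5611 - \left(104 + 94\right) = -5611 - 198 = -5809$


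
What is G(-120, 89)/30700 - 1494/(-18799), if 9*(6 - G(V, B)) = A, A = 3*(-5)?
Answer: 138029777/1731387900 ≈ 0.079722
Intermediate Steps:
A = -15
G(V, B) = 23/3 (G(V, B) = 6 - ⅑*(-15) = 6 + 5/3 = 23/3)
G(-120, 89)/30700 - 1494/(-18799) = (23/3)/30700 - 1494/(-18799) = (23/3)*(1/30700) - 1494*(-1/18799) = 23/92100 + 1494/18799 = 138029777/1731387900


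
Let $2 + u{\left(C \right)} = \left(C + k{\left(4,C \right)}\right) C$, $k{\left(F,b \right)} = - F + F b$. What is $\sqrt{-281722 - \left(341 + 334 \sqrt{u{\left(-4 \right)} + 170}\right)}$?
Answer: $\sqrt{-282063 - 668 \sqrt{66}} \approx 536.18 i$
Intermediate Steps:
$u{\left(C \right)} = -2 + C \left(-4 + 5 C\right)$ ($u{\left(C \right)} = -2 + \left(C + 4 \left(-1 + C\right)\right) C = -2 + \left(C + \left(-4 + 4 C\right)\right) C = -2 + \left(-4 + 5 C\right) C = -2 + C \left(-4 + 5 C\right)$)
$\sqrt{-281722 - \left(341 + 334 \sqrt{u{\left(-4 \right)} + 170}\right)} = \sqrt{-281722 - \left(341 + 334 \sqrt{\left(-2 - -16 + 5 \left(-4\right)^{2}\right) + 170}\right)} = \sqrt{-281722 - \left(341 + 334 \sqrt{\left(-2 + 16 + 5 \cdot 16\right) + 170}\right)} = \sqrt{-281722 - \left(341 + 334 \sqrt{\left(-2 + 16 + 80\right) + 170}\right)} = \sqrt{-281722 - \left(341 + 334 \sqrt{94 + 170}\right)} = \sqrt{-281722 - \left(341 + 334 \sqrt{264}\right)} = \sqrt{-281722 - \left(341 + 334 \cdot 2 \sqrt{66}\right)} = \sqrt{-281722 - \left(341 + 668 \sqrt{66}\right)} = \sqrt{-282063 - 668 \sqrt{66}}$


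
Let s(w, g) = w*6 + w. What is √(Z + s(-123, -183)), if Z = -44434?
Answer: I*√45295 ≈ 212.83*I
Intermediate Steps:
s(w, g) = 7*w (s(w, g) = 6*w + w = 7*w)
√(Z + s(-123, -183)) = √(-44434 + 7*(-123)) = √(-44434 - 861) = √(-45295) = I*√45295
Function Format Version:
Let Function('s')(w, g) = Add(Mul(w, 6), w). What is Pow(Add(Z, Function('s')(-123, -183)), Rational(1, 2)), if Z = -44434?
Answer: Mul(I, Pow(45295, Rational(1, 2))) ≈ Mul(212.83, I)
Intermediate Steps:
Function('s')(w, g) = Mul(7, w) (Function('s')(w, g) = Add(Mul(6, w), w) = Mul(7, w))
Pow(Add(Z, Function('s')(-123, -183)), Rational(1, 2)) = Pow(Add(-44434, Mul(7, -123)), Rational(1, 2)) = Pow(Add(-44434, -861), Rational(1, 2)) = Pow(-45295, Rational(1, 2)) = Mul(I, Pow(45295, Rational(1, 2)))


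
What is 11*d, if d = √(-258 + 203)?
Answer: 11*I*√55 ≈ 81.578*I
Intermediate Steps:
d = I*√55 (d = √(-55) = I*√55 ≈ 7.4162*I)
11*d = 11*(I*√55) = 11*I*√55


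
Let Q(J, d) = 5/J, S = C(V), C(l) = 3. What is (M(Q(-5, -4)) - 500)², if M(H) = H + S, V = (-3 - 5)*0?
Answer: 248004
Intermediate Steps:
V = 0 (V = -8*0 = 0)
S = 3
M(H) = 3 + H (M(H) = H + 3 = 3 + H)
(M(Q(-5, -4)) - 500)² = ((3 + 5/(-5)) - 500)² = ((3 + 5*(-⅕)) - 500)² = ((3 - 1) - 500)² = (2 - 500)² = (-498)² = 248004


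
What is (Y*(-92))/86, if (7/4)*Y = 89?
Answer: -16376/301 ≈ -54.405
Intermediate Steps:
Y = 356/7 (Y = (4/7)*89 = 356/7 ≈ 50.857)
(Y*(-92))/86 = ((356/7)*(-92))/86 = -32752/7*1/86 = -16376/301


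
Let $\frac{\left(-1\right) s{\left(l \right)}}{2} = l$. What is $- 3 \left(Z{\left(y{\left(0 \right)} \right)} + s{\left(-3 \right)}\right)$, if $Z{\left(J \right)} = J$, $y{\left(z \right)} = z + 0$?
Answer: $-18$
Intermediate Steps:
$s{\left(l \right)} = - 2 l$
$y{\left(z \right)} = z$
$- 3 \left(Z{\left(y{\left(0 \right)} \right)} + s{\left(-3 \right)}\right) = - 3 \left(0 - -6\right) = - 3 \left(0 + 6\right) = \left(-3\right) 6 = -18$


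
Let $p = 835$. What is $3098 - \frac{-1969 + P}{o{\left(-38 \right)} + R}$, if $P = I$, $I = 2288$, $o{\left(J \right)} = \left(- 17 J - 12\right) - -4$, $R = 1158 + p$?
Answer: $\frac{8150519}{2631} \approx 3097.9$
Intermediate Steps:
$R = 1993$ ($R = 1158 + 835 = 1993$)
$o{\left(J \right)} = -8 - 17 J$ ($o{\left(J \right)} = \left(-12 - 17 J\right) + 4 = -8 - 17 J$)
$P = 2288$
$3098 - \frac{-1969 + P}{o{\left(-38 \right)} + R} = 3098 - \frac{-1969 + 2288}{\left(-8 - -646\right) + 1993} = 3098 - \frac{319}{\left(-8 + 646\right) + 1993} = 3098 - \frac{319}{638 + 1993} = 3098 - \frac{319}{2631} = \frac{8150519}{2631}$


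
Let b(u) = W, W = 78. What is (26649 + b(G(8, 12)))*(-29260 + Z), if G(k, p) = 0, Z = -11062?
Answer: -1077686094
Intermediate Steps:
b(u) = 78
(26649 + b(G(8, 12)))*(-29260 + Z) = (26649 + 78)*(-29260 - 11062) = 26727*(-40322) = -1077686094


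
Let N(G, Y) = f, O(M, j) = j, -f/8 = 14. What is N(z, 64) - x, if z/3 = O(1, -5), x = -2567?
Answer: 2455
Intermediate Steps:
f = -112 (f = -8*14 = -112)
z = -15 (z = 3*(-5) = -15)
N(G, Y) = -112
N(z, 64) - x = -112 - 1*(-2567) = -112 + 2567 = 2455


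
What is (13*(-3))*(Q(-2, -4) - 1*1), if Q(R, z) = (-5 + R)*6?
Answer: 1677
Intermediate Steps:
Q(R, z) = -30 + 6*R
(13*(-3))*(Q(-2, -4) - 1*1) = (13*(-3))*((-30 + 6*(-2)) - 1*1) = -39*((-30 - 12) - 1) = -39*(-42 - 1) = -39*(-43) = 1677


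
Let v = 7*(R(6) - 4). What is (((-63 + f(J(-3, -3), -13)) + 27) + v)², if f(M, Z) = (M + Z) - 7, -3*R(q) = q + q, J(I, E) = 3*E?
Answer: 14641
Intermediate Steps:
R(q) = -2*q/3 (R(q) = -(q + q)/3 = -2*q/3)
f(M, Z) = -7 + M + Z
v = -56 (v = 7*(-⅔*6 - 4) = 7*(-4 - 4) = 7*(-8) = -56)
(((-63 + f(J(-3, -3), -13)) + 27) + v)² = (((-63 + (-7 + 3*(-3) - 13)) + 27) - 56)² = (((-63 + (-7 - 9 - 13)) + 27) - 56)² = (((-63 - 29) + 27) - 56)² = ((-92 + 27) - 56)² = (-65 - 56)² = (-121)² = 14641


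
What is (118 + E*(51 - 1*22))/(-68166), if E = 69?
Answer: -2119/68166 ≈ -0.031086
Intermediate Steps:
(118 + E*(51 - 1*22))/(-68166) = (118 + 69*(51 - 1*22))/(-68166) = (118 + 69*(51 - 22))*(-1/68166) = (118 + 69*29)*(-1/68166) = (118 + 2001)*(-1/68166) = 2119*(-1/68166) = -2119/68166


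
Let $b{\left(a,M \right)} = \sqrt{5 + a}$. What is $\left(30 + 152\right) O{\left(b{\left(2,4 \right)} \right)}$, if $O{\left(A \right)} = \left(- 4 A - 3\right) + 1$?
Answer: $-364 - 728 \sqrt{7} \approx -2290.1$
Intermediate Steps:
$O{\left(A \right)} = -2 - 4 A$ ($O{\left(A \right)} = \left(-3 - 4 A\right) + 1 = -2 - 4 A$)
$\left(30 + 152\right) O{\left(b{\left(2,4 \right)} \right)} = \left(30 + 152\right) \left(-2 - 4 \sqrt{5 + 2}\right) = 182 \left(-2 - 4 \sqrt{7}\right) = -364 - 728 \sqrt{7}$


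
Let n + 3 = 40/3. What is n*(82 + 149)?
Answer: 2387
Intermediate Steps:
n = 31/3 (n = -3 + 40/3 = 31/3 ≈ 10.333)
n*(82 + 149) = 31*(82 + 149)/3 = (31/3)*231 = 2387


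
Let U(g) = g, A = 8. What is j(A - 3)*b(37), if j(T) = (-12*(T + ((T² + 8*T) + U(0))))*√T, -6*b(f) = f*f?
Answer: 191660*√5 ≈ 4.2857e+5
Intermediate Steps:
b(f) = -f²/6 (b(f) = -f*f/6 = -f²/6)
j(T) = √T*(-108*T - 12*T²) (j(T) = (-12*(T + ((T² + 8*T) + 0)))*√T = (-12*(T + (T² + 8*T)))*√T = (-12*(T² + 9*T))*√T = (-108*T - 12*T²)*√T = √T*(-108*T - 12*T²))
j(A - 3)*b(37) = (12*(8 - 3)^(3/2)*(-9 - (8 - 3)))*(-⅙*37²) = (12*5^(3/2)*(-9 - 1*5))*(-⅙*1369) = (12*(5*√5)*(-9 - 5))*(-1369/6) = (12*(5*√5)*(-14))*(-1369/6) = -840*√5*(-1369/6) = 191660*√5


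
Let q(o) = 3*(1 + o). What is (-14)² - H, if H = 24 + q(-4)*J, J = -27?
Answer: -71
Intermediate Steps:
q(o) = 3 + 3*o
H = 267 (H = 24 + (3 + 3*(-4))*(-27) = 24 + (3 - 12)*(-27) = 24 - 9*(-27) = 24 + 243 = 267)
(-14)² - H = (-14)² - 1*267 = 196 - 267 = -71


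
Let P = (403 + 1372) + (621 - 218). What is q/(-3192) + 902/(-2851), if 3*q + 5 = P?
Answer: -14832775/27301176 ≈ -0.54330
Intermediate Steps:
P = 2178 (P = 1775 + 403 = 2178)
q = 2173/3 (q = -5/3 + (⅓)*2178 = -5/3 + 726 = 2173/3 ≈ 724.33)
q/(-3192) + 902/(-2851) = (2173/3)/(-3192) + 902/(-2851) = (2173/3)*(-1/3192) + 902*(-1/2851) = -2173/9576 - 902/2851 = -14832775/27301176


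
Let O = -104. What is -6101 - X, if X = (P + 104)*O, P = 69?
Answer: 11891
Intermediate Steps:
X = -17992 (X = (69 + 104)*(-104) = 173*(-104) = -17992)
-6101 - X = -6101 - 1*(-17992) = -6101 + 17992 = 11891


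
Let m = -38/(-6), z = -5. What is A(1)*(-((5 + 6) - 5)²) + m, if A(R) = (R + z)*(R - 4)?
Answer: -1277/3 ≈ -425.67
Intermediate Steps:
m = 19/3 (m = -38*(-⅙) = 19/3 ≈ 6.3333)
A(R) = (-5 + R)*(-4 + R) (A(R) = (R - 5)*(R - 4) = (-5 + R)*(-4 + R))
A(1)*(-((5 + 6) - 5)²) + m = (20 + 1² - 9*1)*(-((5 + 6) - 5)²) + 19/3 = (20 + 1 - 9)*(-(11 - 5)²) + 19/3 = 12*(-1*6²) + 19/3 = 12*(-1*36) + 19/3 = 12*(-36) + 19/3 = -432 + 19/3 = -1277/3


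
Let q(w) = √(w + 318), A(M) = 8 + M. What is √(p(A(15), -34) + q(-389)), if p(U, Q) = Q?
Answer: √(-34 + I*√71) ≈ 0.71713 + 5.8749*I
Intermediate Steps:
q(w) = √(318 + w)
√(p(A(15), -34) + q(-389)) = √(-34 + √(318 - 389)) = √(-34 + √(-71)) = √(-34 + I*√71)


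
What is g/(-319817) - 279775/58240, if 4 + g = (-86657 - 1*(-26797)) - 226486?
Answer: -14559955435/3725228416 ≈ -3.9085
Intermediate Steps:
g = -286350 (g = -4 + ((-86657 - 1*(-26797)) - 226486) = -4 + ((-86657 + 26797) - 226486) = -4 + (-59860 - 226486) = -4 - 286346 = -286350)
g/(-319817) - 279775/58240 = -286350/(-319817) - 279775/58240 = -286350*(-1/319817) - 279775*1/58240 = 286350/319817 - 55955/11648 = -14559955435/3725228416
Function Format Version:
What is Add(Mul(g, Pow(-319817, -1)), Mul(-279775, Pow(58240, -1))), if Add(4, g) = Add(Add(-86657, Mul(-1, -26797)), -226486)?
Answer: Rational(-14559955435, 3725228416) ≈ -3.9085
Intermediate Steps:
g = -286350 (g = Add(-4, Add(Add(-86657, Mul(-1, -26797)), -226486)) = Add(-4, Add(Add(-86657, 26797), -226486)) = Add(-4, Add(-59860, -226486)) = Add(-4, -286346) = -286350)
Add(Mul(g, Pow(-319817, -1)), Mul(-279775, Pow(58240, -1))) = Add(Mul(-286350, Pow(-319817, -1)), Mul(-279775, Pow(58240, -1))) = Add(Mul(-286350, Rational(-1, 319817)), Mul(-279775, Rational(1, 58240))) = Add(Rational(286350, 319817), Rational(-55955, 11648)) = Rational(-14559955435, 3725228416)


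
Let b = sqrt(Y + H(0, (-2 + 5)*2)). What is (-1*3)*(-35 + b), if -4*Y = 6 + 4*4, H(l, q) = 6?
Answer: 105 - 3*sqrt(2)/2 ≈ 102.88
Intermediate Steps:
Y = -11/2 (Y = -(6 + 4*4)/4 = -(6 + 16)/4 = -1/4*22 = -11/2 ≈ -5.5000)
b = sqrt(2)/2 (b = sqrt(-11/2 + 6) = sqrt(1/2) = sqrt(2)/2 ≈ 0.70711)
(-1*3)*(-35 + b) = (-1*3)*(-35 + sqrt(2)/2) = -3*(-35 + sqrt(2)/2) = 105 - 3*sqrt(2)/2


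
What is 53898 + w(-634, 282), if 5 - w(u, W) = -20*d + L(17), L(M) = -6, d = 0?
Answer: 53909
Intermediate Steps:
w(u, W) = 11 (w(u, W) = 5 - (-20*0 - 6) = 5 - (0 - 6) = 5 - 1*(-6) = 5 + 6 = 11)
53898 + w(-634, 282) = 53898 + 11 = 53909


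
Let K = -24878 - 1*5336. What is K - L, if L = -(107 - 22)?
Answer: -30129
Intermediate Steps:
K = -30214 (K = -24878 - 5336 = -30214)
L = -85 (L = -1*85 = -85)
K - L = -30214 - 1*(-85) = -30214 + 85 = -30129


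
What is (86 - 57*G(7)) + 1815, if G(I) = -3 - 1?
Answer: 2129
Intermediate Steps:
G(I) = -4
(86 - 57*G(7)) + 1815 = (86 - 57*(-4)) + 1815 = (86 + 228) + 1815 = 314 + 1815 = 2129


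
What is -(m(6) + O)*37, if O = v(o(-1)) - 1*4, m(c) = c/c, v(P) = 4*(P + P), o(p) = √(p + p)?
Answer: 111 - 296*I*√2 ≈ 111.0 - 418.61*I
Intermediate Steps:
o(p) = √2*√p (o(p) = √(2*p) = √2*√p)
v(P) = 8*P (v(P) = 4*(2*P) = 8*P)
m(c) = 1
O = -4 + 8*I*√2 (O = 8*(√2*√(-1)) - 1*4 = 8*(√2*I) - 4 = 8*(I*√2) - 4 = 8*I*√2 - 4 = -4 + 8*I*√2 ≈ -4.0 + 11.314*I)
-(m(6) + O)*37 = -(1 + (-4 + 8*I*√2))*37 = -(-3 + 8*I*√2)*37 = -(-111 + 296*I*√2) = 111 - 296*I*√2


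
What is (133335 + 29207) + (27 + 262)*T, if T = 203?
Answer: 221209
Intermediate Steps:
(133335 + 29207) + (27 + 262)*T = (133335 + 29207) + (27 + 262)*203 = 162542 + 289*203 = 162542 + 58667 = 221209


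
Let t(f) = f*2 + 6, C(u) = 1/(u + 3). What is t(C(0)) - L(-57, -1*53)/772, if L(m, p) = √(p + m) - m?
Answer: 15269/2316 - I*√110/772 ≈ 6.5928 - 0.013586*I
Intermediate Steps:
L(m, p) = √(m + p) - m
C(u) = 1/(3 + u)
t(f) = 6 + 2*f (t(f) = 2*f + 6 = 6 + 2*f)
t(C(0)) - L(-57, -1*53)/772 = (6 + 2/(3 + 0)) - (√(-57 - 1*53) - 1*(-57))/772 = (6 + 2/3) - (√(-57 - 53) + 57)/772 = (6 + 2*(⅓)) - (√(-110) + 57)/772 = (6 + ⅔) - (I*√110 + 57)/772 = 20/3 - (57 + I*√110)/772 = 20/3 - (57/772 + I*√110/772) = 20/3 + (-57/772 - I*√110/772) = 15269/2316 - I*√110/772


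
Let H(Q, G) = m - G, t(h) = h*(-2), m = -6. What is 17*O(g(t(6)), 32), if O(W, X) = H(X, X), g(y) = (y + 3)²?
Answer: -646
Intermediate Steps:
t(h) = -2*h
H(Q, G) = -6 - G
g(y) = (3 + y)²
O(W, X) = -6 - X
17*O(g(t(6)), 32) = 17*(-6 - 1*32) = 17*(-6 - 32) = 17*(-38) = -646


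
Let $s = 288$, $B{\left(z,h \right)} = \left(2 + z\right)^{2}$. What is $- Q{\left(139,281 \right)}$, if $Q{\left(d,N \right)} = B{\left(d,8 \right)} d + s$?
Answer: $-2763747$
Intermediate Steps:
$Q{\left(d,N \right)} = 288 + d \left(2 + d\right)^{2}$ ($Q{\left(d,N \right)} = \left(2 + d\right)^{2} d + 288 = d \left(2 + d\right)^{2} + 288 = 288 + d \left(2 + d\right)^{2}$)
$- Q{\left(139,281 \right)} = - (288 + 139 \left(2 + 139\right)^{2}) = - (288 + 139 \cdot 141^{2}) = - (288 + 139 \cdot 19881) = - (288 + 2763459) = \left(-1\right) 2763747 = -2763747$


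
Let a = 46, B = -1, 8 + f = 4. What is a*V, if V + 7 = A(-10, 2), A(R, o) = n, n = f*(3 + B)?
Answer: -690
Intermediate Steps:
f = -4 (f = -8 + 4 = -4)
n = -8 (n = -4*(3 - 1) = -4*2 = -8)
A(R, o) = -8
V = -15 (V = -7 - 8 = -15)
a*V = 46*(-15) = -690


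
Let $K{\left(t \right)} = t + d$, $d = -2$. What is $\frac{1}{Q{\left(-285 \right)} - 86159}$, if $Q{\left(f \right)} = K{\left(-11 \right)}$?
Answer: $- \frac{1}{86172} \approx -1.1605 \cdot 10^{-5}$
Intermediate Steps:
$K{\left(t \right)} = -2 + t$ ($K{\left(t \right)} = t - 2 = -2 + t$)
$Q{\left(f \right)} = -13$ ($Q{\left(f \right)} = -2 - 11 = -13$)
$\frac{1}{Q{\left(-285 \right)} - 86159} = \frac{1}{-13 - 86159} = \frac{1}{-86172} = - \frac{1}{86172}$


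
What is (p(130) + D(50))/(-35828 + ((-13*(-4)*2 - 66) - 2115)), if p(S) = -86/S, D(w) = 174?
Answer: -593/129675 ≈ -0.0045730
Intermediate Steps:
(p(130) + D(50))/(-35828 + ((-13*(-4)*2 - 66) - 2115)) = (-86/130 + 174)/(-35828 + ((-13*(-4)*2 - 66) - 2115)) = (-86*1/130 + 174)/(-35828 + ((52*2 - 66) - 2115)) = (-43/65 + 174)/(-35828 + ((104 - 66) - 2115)) = 11267/(65*(-35828 + (38 - 2115))) = 11267/(65*(-35828 - 2077)) = (11267/65)/(-37905) = (11267/65)*(-1/37905) = -593/129675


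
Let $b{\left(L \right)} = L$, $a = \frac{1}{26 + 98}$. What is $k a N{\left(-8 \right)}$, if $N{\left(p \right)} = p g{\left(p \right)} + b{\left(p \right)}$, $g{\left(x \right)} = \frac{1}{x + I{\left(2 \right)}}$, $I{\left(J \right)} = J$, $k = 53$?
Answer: $- \frac{265}{93} \approx -2.8495$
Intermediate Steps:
$a = \frac{1}{124} \approx 0.0080645$
$g{\left(x \right)} = \frac{1}{2 + x}$ ($g{\left(x \right)} = \frac{1}{x + 2} = \frac{1}{2 + x}$)
$N{\left(p \right)} = p + \frac{p}{2 + p}$ ($N{\left(p \right)} = \frac{p}{2 + p} + p = p + \frac{p}{2 + p}$)
$k a N{\left(-8 \right)} = 53 \cdot \frac{1}{124} \left(- \frac{8 \left(3 - 8\right)}{2 - 8}\right) = \frac{53 \left(\left(-8\right) \frac{1}{-6} \left(-5\right)\right)}{124} = \frac{53 \left(\left(-8\right) \left(- \frac{1}{6}\right) \left(-5\right)\right)}{124} = \frac{53}{124} \left(- \frac{20}{3}\right) = - \frac{265}{93}$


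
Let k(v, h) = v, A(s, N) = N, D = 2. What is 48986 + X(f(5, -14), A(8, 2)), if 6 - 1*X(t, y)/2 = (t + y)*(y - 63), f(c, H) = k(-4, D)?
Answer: 48754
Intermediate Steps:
f(c, H) = -4
X(t, y) = 12 - 2*(-63 + y)*(t + y) (X(t, y) = 12 - 2*(t + y)*(y - 63) = 12 - 2*(t + y)*(-63 + y) = 12 - 2*(-63 + y)*(t + y))
48986 + X(f(5, -14), A(8, 2)) = 48986 + (12 - 2*2² + 126*(-4) + 126*2 - 2*(-4)*2) = 48986 + (12 - 2*4 - 504 + 252 + 16) = 48986 + (12 - 8 - 504 + 252 + 16) = 48986 - 232 = 48754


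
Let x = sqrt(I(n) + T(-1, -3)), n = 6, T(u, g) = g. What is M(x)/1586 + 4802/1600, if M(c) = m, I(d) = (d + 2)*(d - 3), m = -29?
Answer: 1892393/634400 ≈ 2.9830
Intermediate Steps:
I(d) = (-3 + d)*(2 + d) (I(d) = (2 + d)*(-3 + d) = (-3 + d)*(2 + d))
x = sqrt(21) (x = sqrt((-6 + 6**2 - 1*6) - 3) = sqrt((-6 + 36 - 6) - 3) = sqrt(24 - 3) = sqrt(21) ≈ 4.5826)
M(c) = -29
M(x)/1586 + 4802/1600 = -29/1586 + 4802/1600 = -29*1/1586 + 4802*(1/1600) = -29/1586 + 2401/800 = 1892393/634400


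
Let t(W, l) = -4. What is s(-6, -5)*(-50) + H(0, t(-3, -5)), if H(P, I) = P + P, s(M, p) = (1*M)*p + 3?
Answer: -1650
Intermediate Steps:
s(M, p) = 3 + M*p (s(M, p) = M*p + 3 = 3 + M*p)
H(P, I) = 2*P
s(-6, -5)*(-50) + H(0, t(-3, -5)) = (3 - 6*(-5))*(-50) + 2*0 = (3 + 30)*(-50) + 0 = 33*(-50) + 0 = -1650 + 0 = -1650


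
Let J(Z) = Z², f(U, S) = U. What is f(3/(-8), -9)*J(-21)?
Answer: -1323/8 ≈ -165.38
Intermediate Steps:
f(3/(-8), -9)*J(-21) = (3/(-8))*(-21)² = (3*(-⅛))*441 = -3/8*441 = -1323/8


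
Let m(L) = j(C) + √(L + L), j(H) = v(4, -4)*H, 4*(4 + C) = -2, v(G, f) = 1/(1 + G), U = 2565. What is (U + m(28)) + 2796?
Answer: 53601/10 + 2*√14 ≈ 5367.6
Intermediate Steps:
C = -9/2 (C = -4 + (¼)*(-2) = -4 - ½ = -9/2 ≈ -4.5000)
j(H) = H/5 (j(H) = H/(1 + 4) = H/5)
m(L) = -9/10 + √2*√L (m(L) = (⅕)*(-9/2) + √(L + L) = -9/10 + √(2*L) = -9/10 + √2*√L)
(U + m(28)) + 2796 = (2565 + (-9/10 + √2*√28)) + 2796 = (2565 + (-9/10 + √2*(2*√7))) + 2796 = (2565 + (-9/10 + 2*√14)) + 2796 = (25641/10 + 2*√14) + 2796 = 53601/10 + 2*√14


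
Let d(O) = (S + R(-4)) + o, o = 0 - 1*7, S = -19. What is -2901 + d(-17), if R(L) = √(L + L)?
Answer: -2927 + 2*I*√2 ≈ -2927.0 + 2.8284*I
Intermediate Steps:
o = -7 (o = 0 - 7 = -7)
R(L) = √2*√L (R(L) = √(2*L) = √2*√L)
d(O) = -26 + 2*I*√2 (d(O) = (-19 + √2*√(-4)) - 7 = (-19 + √2*(2*I)) - 7 = (-19 + 2*I*√2) - 7 = -26 + 2*I*√2)
-2901 + d(-17) = -2901 + (-26 + 2*I*√2) = -2927 + 2*I*√2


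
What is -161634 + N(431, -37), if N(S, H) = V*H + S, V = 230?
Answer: -169713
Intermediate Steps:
N(S, H) = S + 230*H (N(S, H) = 230*H + S = S + 230*H)
-161634 + N(431, -37) = -161634 + (431 + 230*(-37)) = -161634 + (431 - 8510) = -161634 - 8079 = -169713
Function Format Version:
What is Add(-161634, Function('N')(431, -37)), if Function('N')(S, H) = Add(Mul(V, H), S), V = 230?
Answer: -169713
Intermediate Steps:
Function('N')(S, H) = Add(S, Mul(230, H)) (Function('N')(S, H) = Add(Mul(230, H), S) = Add(S, Mul(230, H)))
Add(-161634, Function('N')(431, -37)) = Add(-161634, Add(431, Mul(230, -37))) = Add(-161634, Add(431, -8510)) = Add(-161634, -8079) = -169713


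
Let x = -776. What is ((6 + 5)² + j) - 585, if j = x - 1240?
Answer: -2480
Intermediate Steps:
j = -2016 (j = -776 - 1240 = -2016)
((6 + 5)² + j) - 585 = ((6 + 5)² - 2016) - 585 = (11² - 2016) - 585 = (121 - 2016) - 585 = -1895 - 585 = -2480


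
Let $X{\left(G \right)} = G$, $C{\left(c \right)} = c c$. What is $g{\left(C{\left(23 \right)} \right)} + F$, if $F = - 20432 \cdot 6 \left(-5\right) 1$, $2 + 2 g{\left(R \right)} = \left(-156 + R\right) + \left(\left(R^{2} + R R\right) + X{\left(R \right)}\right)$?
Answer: $893251$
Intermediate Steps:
$C{\left(c \right)} = c^{2}$
$g{\left(R \right)} = -79 + R + R^{2}$ ($g{\left(R \right)} = -1 + \frac{\left(-156 + R\right) + \left(\left(R^{2} + R R\right) + R\right)}{2} = -1 + \frac{\left(-156 + R\right) + \left(\left(R^{2} + R^{2}\right) + R\right)}{2} = -1 + \frac{\left(-156 + R\right) + \left(2 R^{2} + R\right)}{2} = -1 + \frac{\left(-156 + R\right) + \left(R + 2 R^{2}\right)}{2} = -1 + \frac{-156 + 2 R + 2 R^{2}}{2} = -1 + \left(-78 + R + R^{2}\right) = -79 + R + R^{2}$)
$F = 612960$ ($F = - 20432 \left(\left(-30\right) 1\right) = \left(-20432\right) \left(-30\right) = 612960$)
$g{\left(C{\left(23 \right)} \right)} + F = \left(-79 + 23^{2} + \left(23^{2}\right)^{2}\right) + 612960 = \left(-79 + 529 + 529^{2}\right) + 612960 = \left(-79 + 529 + 279841\right) + 612960 = 280291 + 612960 = 893251$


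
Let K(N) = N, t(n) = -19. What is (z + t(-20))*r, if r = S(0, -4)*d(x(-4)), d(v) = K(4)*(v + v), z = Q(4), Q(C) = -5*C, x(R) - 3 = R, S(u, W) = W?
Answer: -1248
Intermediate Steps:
x(R) = 3 + R
z = -20 (z = -5*4 = -20)
d(v) = 8*v (d(v) = 4*(v + v) = 4*(2*v) = 8*v)
r = 32 (r = -32*(3 - 4) = -32*(-1) = -4*(-8) = 32)
(z + t(-20))*r = (-20 - 19)*32 = -39*32 = -1248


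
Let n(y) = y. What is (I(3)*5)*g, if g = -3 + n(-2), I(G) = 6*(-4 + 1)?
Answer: 450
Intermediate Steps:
I(G) = -18 (I(G) = 6*(-3) = -18)
g = -5 (g = -3 - 2 = -5)
(I(3)*5)*g = -18*5*(-5) = -90*(-5) = 450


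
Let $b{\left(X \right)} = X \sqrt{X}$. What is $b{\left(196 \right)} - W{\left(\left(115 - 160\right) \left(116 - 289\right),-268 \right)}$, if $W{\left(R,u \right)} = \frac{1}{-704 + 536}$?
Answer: $\frac{460993}{168} \approx 2744.0$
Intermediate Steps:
$b{\left(X \right)} = X^{\frac{3}{2}}$
$W{\left(R,u \right)} = - \frac{1}{168}$ ($W{\left(R,u \right)} = \frac{1}{-168} = - \frac{1}{168}$)
$b{\left(196 \right)} - W{\left(\left(115 - 160\right) \left(116 - 289\right),-268 \right)} = 196^{\frac{3}{2}} - - \frac{1}{168} = 2744 + \frac{1}{168} = \frac{460993}{168}$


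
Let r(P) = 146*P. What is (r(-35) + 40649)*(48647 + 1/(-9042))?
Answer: 15632403922247/9042 ≈ 1.7289e+9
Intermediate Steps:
(r(-35) + 40649)*(48647 + 1/(-9042)) = (146*(-35) + 40649)*(48647 + 1/(-9042)) = (-5110 + 40649)*(48647 - 1/9042) = 35539*(439866173/9042) = 15632403922247/9042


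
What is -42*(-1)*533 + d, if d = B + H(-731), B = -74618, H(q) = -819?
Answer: -53051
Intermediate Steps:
d = -75437 (d = -74618 - 819 = -75437)
-42*(-1)*533 + d = -42*(-1)*533 - 75437 = -7*(-6)*533 - 75437 = 42*533 - 75437 = 22386 - 75437 = -53051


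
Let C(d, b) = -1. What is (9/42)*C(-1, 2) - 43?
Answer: -605/14 ≈ -43.214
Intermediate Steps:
(9/42)*C(-1, 2) - 43 = (9/42)*(-1) - 43 = (9*(1/42))*(-1) - 43 = (3/14)*(-1) - 43 = -3/14 - 43 = -605/14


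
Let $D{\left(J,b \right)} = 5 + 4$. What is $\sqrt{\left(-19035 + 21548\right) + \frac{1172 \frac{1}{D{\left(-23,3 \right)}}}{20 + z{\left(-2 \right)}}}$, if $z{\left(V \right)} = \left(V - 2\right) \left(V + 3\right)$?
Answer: $\frac{\sqrt{90761}}{6} \approx 50.211$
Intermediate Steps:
$D{\left(J,b \right)} = 9$
$z{\left(V \right)} = \left(-2 + V\right) \left(3 + V\right)$
$\sqrt{\left(-19035 + 21548\right) + \frac{1172 \frac{1}{D{\left(-23,3 \right)}}}{20 + z{\left(-2 \right)}}} = \sqrt{\left(-19035 + 21548\right) + \frac{1172 \cdot \frac{1}{9}}{20 - \left(8 - 4\right)}} = \sqrt{2513 + \frac{1172 \cdot \frac{1}{9}}{20 - 4}} = \sqrt{2513 + \frac{1172}{9 \left(20 - 4\right)}} = \sqrt{2513 + \frac{1172}{9 \cdot 16}} = \sqrt{2513 + \frac{1172}{9} \cdot \frac{1}{16}} = \sqrt{2513 + \frac{293}{36}} = \sqrt{\frac{90761}{36}} = \frac{\sqrt{90761}}{6}$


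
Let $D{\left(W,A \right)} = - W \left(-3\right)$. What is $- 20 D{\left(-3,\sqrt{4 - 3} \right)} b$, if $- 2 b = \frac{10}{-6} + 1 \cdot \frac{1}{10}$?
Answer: $141$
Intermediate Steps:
$b = \frac{47}{60}$ ($b = - \frac{\frac{10}{-6} + 1 \cdot \frac{1}{10}}{2} = - \frac{10 \left(- \frac{1}{6}\right) + 1 \cdot \frac{1}{10}}{2} = - \frac{- \frac{5}{3} + \frac{1}{10}}{2} = \left(- \frac{1}{2}\right) \left(- \frac{47}{30}\right) = \frac{47}{60} \approx 0.78333$)
$D{\left(W,A \right)} = 3 W$
$- 20 D{\left(-3,\sqrt{4 - 3} \right)} b = - 20 \cdot 3 \left(-3\right) \frac{47}{60} = \left(-20\right) \left(-9\right) \frac{47}{60} = 180 \cdot \frac{47}{60} = 141$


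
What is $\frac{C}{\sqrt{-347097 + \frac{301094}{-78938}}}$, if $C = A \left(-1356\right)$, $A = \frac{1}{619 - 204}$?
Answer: $\frac{339 i \sqrt{135178582299190}}{710673080825} \approx 0.005546 i$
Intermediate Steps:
$A = \frac{1}{415} \approx 0.0024096$
$C = - \frac{1356}{415}$ ($C = \frac{1}{415} \left(-1356\right) = - \frac{1356}{415} \approx -3.2675$)
$\frac{C}{\sqrt{-347097 + \frac{301094}{-78938}}} = - \frac{1356}{415 \sqrt{-347097 + \frac{301094}{-78938}}} = - \frac{1356}{415 \sqrt{-347097 + 301094 \left(- \frac{1}{78938}\right)}} = - \frac{1356}{415 \sqrt{-347097 - \frac{150547}{39469}}} = - \frac{1356}{415 \sqrt{- \frac{13699722040}{39469}}} = - \frac{1356}{415 \frac{2 i \sqrt{135178582299190}}{39469}} = - \frac{1356 \left(- \frac{i \sqrt{135178582299190}}{6849861020}\right)}{415} = \frac{339 i \sqrt{135178582299190}}{710673080825}$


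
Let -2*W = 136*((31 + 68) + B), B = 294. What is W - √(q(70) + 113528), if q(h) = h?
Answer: -26724 - 3*√12622 ≈ -27061.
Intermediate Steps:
W = -26724 (W = -68*((31 + 68) + 294) = -68*(99 + 294) = -68*393 = -½*53448 = -26724)
W - √(q(70) + 113528) = -26724 - √(70 + 113528) = -26724 - √113598 = -26724 - 3*√12622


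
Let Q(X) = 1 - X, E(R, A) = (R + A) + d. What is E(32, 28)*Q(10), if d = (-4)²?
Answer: -684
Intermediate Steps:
d = 16
E(R, A) = 16 + A + R (E(R, A) = (R + A) + 16 = (A + R) + 16 = 16 + A + R)
E(32, 28)*Q(10) = (16 + 28 + 32)*(1 - 1*10) = 76*(1 - 10) = 76*(-9) = -684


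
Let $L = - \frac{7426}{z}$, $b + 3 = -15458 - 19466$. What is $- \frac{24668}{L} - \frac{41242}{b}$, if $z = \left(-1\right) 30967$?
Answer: $- \frac{13340108969060}{129683951} \approx -1.0287 \cdot 10^{5}$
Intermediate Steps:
$z = -30967$
$b = -34927$ ($b = -3 - 34924 = -34927$)
$L = \frac{7426}{30967}$ ($L = - \frac{7426}{-30967} = \left(-7426\right) \left(- \frac{1}{30967}\right) = \frac{7426}{30967} \approx 0.2398$)
$- \frac{24668}{L} - \frac{41242}{b} = - \frac{24668}{\frac{7426}{30967}} - \frac{41242}{-34927} = \left(-24668\right) \frac{30967}{7426} - - \frac{41242}{34927} = - \frac{381946978}{3713} + \frac{41242}{34927} = - \frac{13340108969060}{129683951}$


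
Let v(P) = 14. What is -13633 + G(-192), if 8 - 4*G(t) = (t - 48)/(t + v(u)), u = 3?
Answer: -1213189/89 ≈ -13631.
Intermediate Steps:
G(t) = 2 - (-48 + t)/(4*(14 + t)) (G(t) = 2 - (t - 48)/(4*(t + 14)) = 2 - (-48 + t)/(4*(14 + t)))
-13633 + G(-192) = -13633 + (160 + 7*(-192))/(4*(14 - 192)) = -13633 + (¼)*(160 - 1344)/(-178) = -13633 + (¼)*(-1/178)*(-1184) = -13633 + 148/89 = -1213189/89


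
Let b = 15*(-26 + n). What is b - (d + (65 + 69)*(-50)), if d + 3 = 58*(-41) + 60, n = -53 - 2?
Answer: 7806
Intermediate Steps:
n = -55
d = -2321 (d = -3 + (58*(-41) + 60) = -3 + (-2378 + 60) = -3 - 2318 = -2321)
b = -1215 (b = 15*(-26 - 55) = 15*(-81) = -1215)
b - (d + (65 + 69)*(-50)) = -1215 - (-2321 + (65 + 69)*(-50)) = -1215 - (-2321 + 134*(-50)) = -1215 - (-2321 - 6700) = -1215 - 1*(-9021) = -1215 + 9021 = 7806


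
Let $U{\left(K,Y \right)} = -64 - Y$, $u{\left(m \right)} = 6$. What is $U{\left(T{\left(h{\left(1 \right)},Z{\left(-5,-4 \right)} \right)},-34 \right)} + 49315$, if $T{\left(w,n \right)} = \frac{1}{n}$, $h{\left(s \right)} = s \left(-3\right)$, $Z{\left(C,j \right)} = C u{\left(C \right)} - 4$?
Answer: $49285$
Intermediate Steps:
$Z{\left(C,j \right)} = -4 + 6 C$ ($Z{\left(C,j \right)} = C 6 - 4 = 6 C - 4 = -4 + 6 C$)
$h{\left(s \right)} = - 3 s$
$U{\left(T{\left(h{\left(1 \right)},Z{\left(-5,-4 \right)} \right)},-34 \right)} + 49315 = \left(-64 - -34\right) + 49315 = \left(-64 + 34\right) + 49315 = -30 + 49315 = 49285$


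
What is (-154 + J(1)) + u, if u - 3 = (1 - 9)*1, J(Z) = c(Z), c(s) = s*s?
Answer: -158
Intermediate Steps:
c(s) = s²
J(Z) = Z²
u = -5 (u = 3 + (1 - 9)*1 = 3 - 8*1 = 3 - 8 = -5)
(-154 + J(1)) + u = (-154 + 1²) - 5 = (-154 + 1) - 5 = -153 - 5 = -158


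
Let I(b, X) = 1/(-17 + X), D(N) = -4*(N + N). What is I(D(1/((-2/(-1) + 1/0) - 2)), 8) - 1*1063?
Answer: -9568/9 ≈ -1063.1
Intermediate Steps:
D(N) = -8*N
I(D(1/((-2/(-1) + 1/0) - 2)), 8) - 1*1063 = 1/(-17 + 8) - 1*1063 = 1/(-9) - 1063 = -⅑ - 1063 = -9568/9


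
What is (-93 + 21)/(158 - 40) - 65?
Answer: -3871/59 ≈ -65.610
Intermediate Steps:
(-93 + 21)/(158 - 40) - 65 = -72/118 - 65 = -72*1/118 - 65 = -36/59 - 65 = -3871/59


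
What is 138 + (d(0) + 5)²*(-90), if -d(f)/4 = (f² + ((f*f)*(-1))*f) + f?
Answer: -2112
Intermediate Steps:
d(f) = -4*f - 4*f² + 4*f³ (d(f) = -4*((f² + ((f*f)*(-1))*f) + f) = -4*((f² + (f²*(-1))*f) + f) = -4*((f² + (-f²)*f) + f) = -4*((f² - f³) + f) = -4*(f + f² - f³) = -4*f - 4*f² + 4*f³)
138 + (d(0) + 5)²*(-90) = 138 + (4*0*(-1 + 0² - 1*0) + 5)²*(-90) = 138 + (4*0*(-1 + 0 + 0) + 5)²*(-90) = 138 + (4*0*(-1) + 5)²*(-90) = 138 + (0 + 5)²*(-90) = 138 + 5²*(-90) = 138 + 25*(-90) = 138 - 2250 = -2112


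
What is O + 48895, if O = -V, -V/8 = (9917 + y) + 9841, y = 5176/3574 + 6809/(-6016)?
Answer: 278119872941/1343824 ≈ 2.0696e+5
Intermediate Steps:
y = 3401725/10750592 (y = 5176*(1/3574) + 6809*(-1/6016) = 2588/1787 - 6809/6016 = 3401725/10750592 ≈ 0.31642)
V = -212413598461/1343824 (V = -8*((9917 + 3401725/10750592) + 9841) = -8*(106617022589/10750592 + 9841) = -8*212413598461/10750592 = -212413598461/1343824 ≈ -1.5807e+5)
O = 212413598461/1343824 (O = -1*(-212413598461/1343824) = 212413598461/1343824 ≈ 1.5807e+5)
O + 48895 = 212413598461/1343824 + 48895 = 278119872941/1343824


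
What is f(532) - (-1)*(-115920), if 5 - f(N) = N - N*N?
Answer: 166577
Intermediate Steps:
f(N) = 5 + N² - N (f(N) = 5 - (N - N*N) = 5 - (N - N²) = 5 + (N² - N) = 5 + N² - N)
f(532) - (-1)*(-115920) = (5 + 532² - 1*532) - (-1)*(-115920) = (5 + 283024 - 532) - 1*115920 = 282497 - 115920 = 166577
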